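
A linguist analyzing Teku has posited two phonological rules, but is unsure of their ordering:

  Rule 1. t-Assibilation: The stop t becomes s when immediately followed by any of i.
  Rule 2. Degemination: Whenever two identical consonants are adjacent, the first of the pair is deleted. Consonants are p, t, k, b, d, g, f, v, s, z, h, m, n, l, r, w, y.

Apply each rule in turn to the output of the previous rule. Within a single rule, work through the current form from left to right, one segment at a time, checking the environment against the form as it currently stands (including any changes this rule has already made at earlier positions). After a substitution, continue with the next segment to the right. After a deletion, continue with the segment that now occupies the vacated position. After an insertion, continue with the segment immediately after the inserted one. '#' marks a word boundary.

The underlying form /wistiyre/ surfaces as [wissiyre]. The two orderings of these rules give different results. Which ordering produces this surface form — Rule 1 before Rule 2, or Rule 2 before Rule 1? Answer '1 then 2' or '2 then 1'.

2 then 1

Order 1 then 2:
  1 t-Assibilation: [wistiyre] → [wissiyre]
  2 Degemination: [wissiyre] → [wisiyre]
  result: [wisiyre]
Order 2 then 1:
  2 Degemination: no change — [wistiyre]
  1 t-Assibilation: [wistiyre] → [wissiyre]
  result: [wissiyre]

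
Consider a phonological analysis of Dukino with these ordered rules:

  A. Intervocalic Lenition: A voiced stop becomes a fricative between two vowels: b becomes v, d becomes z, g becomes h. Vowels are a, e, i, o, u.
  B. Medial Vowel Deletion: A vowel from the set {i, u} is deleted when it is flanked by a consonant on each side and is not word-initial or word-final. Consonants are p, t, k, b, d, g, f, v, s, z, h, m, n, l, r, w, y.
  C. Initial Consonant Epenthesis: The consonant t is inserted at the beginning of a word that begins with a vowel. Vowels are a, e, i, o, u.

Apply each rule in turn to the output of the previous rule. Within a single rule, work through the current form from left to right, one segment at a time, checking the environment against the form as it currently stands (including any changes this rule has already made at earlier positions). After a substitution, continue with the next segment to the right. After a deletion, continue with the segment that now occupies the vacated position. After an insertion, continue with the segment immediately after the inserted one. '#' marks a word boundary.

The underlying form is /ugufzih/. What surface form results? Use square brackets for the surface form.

[tuhfzh]

A Intervocalic Lenition: [ugufzih] → [uhufzih]
B Medial Vowel Deletion: [uhufzih] → [uhfzh]
C Initial Consonant Epenthesis: [uhfzh] → [tuhfzh]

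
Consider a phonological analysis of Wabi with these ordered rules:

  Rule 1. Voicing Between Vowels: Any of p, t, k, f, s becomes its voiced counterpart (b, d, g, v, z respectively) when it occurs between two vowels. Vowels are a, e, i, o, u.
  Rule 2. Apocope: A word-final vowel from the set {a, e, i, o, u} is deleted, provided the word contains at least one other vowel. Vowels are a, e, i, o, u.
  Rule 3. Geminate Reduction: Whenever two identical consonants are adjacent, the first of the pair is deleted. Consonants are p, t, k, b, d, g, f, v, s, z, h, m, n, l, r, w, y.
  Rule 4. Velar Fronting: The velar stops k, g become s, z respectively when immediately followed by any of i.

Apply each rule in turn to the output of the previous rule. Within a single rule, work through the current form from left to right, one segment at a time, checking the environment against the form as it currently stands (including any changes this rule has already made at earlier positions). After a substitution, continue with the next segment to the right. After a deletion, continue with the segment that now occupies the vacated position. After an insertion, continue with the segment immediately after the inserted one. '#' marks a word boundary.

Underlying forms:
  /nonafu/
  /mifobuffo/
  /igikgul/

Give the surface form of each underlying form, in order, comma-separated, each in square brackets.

/nonafu/:
  Rule 1 Voicing Between Vowels: [nonafu] → [nonavu]
  Rule 2 Apocope: [nonavu] → [nonav]
  Rule 3 Geminate Reduction: no change — [nonav]
  Rule 4 Velar Fronting: no change — [nonav]
/mifobuffo/:
  Rule 1 Voicing Between Vowels: [mifobuffo] → [mivobuffo]
  Rule 2 Apocope: [mivobuffo] → [mivobuff]
  Rule 3 Geminate Reduction: [mivobuff] → [mivobuf]
  Rule 4 Velar Fronting: no change — [mivobuf]
/igikgul/:
  Rule 1 Voicing Between Vowels: no change — [igikgul]
  Rule 2 Apocope: no change — [igikgul]
  Rule 3 Geminate Reduction: no change — [igikgul]
  Rule 4 Velar Fronting: [igikgul] → [izikgul]

[nonav], [mivobuf], [izikgul]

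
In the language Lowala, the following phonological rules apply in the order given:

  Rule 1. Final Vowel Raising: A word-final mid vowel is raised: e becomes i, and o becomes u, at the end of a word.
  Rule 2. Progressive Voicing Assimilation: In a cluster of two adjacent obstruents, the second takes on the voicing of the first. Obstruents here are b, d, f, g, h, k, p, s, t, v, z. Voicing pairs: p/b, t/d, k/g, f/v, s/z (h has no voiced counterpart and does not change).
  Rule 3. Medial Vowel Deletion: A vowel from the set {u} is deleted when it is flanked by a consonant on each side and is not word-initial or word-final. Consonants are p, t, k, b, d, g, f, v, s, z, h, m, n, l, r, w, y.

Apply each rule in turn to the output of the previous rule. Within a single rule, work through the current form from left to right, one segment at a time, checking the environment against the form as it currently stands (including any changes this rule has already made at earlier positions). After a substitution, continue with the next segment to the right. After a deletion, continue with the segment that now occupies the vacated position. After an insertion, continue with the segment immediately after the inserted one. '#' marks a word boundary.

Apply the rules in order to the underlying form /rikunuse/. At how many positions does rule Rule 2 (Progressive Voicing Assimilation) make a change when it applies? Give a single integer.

Rule 1 Final Vowel Raising: [rikunuse] → [rikunusi]
Rule 2 Progressive Voicing Assimilation: no change — [rikunusi]
Rule 3 Medial Vowel Deletion: [rikunusi] → [riknsi]
Rule Rule 2 changed 0 position(s).

0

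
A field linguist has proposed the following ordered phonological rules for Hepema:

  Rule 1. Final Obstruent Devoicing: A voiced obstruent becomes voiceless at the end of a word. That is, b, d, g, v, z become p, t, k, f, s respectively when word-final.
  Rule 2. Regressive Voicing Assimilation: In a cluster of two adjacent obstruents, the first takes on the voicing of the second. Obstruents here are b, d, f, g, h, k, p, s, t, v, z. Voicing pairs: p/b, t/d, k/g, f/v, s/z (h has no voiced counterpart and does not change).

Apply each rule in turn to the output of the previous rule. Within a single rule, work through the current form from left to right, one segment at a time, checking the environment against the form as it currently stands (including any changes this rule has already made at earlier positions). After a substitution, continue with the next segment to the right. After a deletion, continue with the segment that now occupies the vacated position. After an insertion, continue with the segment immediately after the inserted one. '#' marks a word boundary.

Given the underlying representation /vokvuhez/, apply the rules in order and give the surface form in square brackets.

[vogvuhes]

Rule 1 Final Obstruent Devoicing: [vokvuhez] → [vokvuhes]
Rule 2 Regressive Voicing Assimilation: [vokvuhes] → [vogvuhes]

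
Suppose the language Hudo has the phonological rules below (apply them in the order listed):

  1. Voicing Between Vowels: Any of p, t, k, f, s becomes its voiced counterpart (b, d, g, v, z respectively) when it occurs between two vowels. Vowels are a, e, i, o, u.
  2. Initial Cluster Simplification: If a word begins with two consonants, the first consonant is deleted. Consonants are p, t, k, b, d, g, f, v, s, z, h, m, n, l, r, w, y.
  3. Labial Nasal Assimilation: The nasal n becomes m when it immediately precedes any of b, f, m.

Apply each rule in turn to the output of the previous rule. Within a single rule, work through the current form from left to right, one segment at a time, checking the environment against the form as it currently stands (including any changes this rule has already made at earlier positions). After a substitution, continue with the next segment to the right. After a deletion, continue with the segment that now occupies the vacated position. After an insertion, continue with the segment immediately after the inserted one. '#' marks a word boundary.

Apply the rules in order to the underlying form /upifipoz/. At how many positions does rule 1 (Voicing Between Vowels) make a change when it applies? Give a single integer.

3

1 Voicing Between Vowels: [upifipoz] → [ubiviboz]
2 Initial Cluster Simplification: no change — [ubiviboz]
3 Labial Nasal Assimilation: no change — [ubiviboz]
Rule 1 changed 3 position(s).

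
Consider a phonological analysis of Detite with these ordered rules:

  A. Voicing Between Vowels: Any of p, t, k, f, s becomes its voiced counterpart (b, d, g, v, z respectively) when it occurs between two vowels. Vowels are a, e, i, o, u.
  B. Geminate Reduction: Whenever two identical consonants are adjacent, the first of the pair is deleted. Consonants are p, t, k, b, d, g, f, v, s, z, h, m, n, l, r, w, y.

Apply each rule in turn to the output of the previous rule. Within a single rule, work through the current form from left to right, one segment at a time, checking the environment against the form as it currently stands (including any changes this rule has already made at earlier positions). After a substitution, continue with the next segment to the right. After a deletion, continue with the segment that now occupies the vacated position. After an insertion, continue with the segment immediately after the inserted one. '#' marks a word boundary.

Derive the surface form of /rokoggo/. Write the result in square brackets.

A Voicing Between Vowels: [rokoggo] → [rogoggo]
B Geminate Reduction: [rogoggo] → [rogogo]

[rogogo]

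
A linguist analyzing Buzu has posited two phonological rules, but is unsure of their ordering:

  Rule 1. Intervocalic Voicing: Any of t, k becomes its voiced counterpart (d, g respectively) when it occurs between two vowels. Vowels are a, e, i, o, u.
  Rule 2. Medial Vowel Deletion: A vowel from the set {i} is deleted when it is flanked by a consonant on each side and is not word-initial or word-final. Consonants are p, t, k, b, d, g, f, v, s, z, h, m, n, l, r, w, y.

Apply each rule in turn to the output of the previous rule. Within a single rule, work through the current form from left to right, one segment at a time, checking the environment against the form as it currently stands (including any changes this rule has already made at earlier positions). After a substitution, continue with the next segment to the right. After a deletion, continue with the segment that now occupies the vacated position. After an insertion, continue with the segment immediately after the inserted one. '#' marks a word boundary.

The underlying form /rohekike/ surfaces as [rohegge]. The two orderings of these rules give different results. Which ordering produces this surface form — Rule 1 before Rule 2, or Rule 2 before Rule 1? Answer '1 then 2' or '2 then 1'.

1 then 2

Order 1 then 2:
  1 Intervocalic Voicing: [rohekike] → [rohegige]
  2 Medial Vowel Deletion: [rohegige] → [rohegge]
  result: [rohegge]
Order 2 then 1:
  2 Medial Vowel Deletion: [rohekike] → [rohekke]
  1 Intervocalic Voicing: no change — [rohekke]
  result: [rohekke]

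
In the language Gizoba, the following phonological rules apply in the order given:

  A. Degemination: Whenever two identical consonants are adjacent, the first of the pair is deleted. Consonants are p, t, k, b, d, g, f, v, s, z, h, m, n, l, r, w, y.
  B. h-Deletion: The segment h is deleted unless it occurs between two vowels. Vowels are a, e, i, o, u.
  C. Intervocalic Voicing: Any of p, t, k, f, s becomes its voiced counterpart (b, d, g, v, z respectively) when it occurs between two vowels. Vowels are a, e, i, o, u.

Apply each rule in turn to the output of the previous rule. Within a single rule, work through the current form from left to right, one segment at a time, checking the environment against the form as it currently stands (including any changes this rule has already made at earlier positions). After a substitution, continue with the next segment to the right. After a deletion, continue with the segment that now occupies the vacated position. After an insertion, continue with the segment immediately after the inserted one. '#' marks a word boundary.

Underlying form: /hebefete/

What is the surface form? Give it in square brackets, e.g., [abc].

[ebevede]

A Degemination: no change — [hebefete]
B h-Deletion: [hebefete] → [ebefete]
C Intervocalic Voicing: [ebefete] → [ebevede]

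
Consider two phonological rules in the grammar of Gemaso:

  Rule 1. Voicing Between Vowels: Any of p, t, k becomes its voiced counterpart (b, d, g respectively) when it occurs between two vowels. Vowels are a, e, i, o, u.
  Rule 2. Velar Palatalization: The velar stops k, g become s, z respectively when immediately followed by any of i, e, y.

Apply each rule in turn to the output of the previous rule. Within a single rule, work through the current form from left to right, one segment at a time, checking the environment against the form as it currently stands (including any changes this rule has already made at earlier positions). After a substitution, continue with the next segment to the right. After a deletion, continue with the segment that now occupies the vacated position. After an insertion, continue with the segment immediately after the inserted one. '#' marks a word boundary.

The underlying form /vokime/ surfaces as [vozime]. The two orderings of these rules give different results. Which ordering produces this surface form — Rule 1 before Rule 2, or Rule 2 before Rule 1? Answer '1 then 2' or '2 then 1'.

1 then 2

Order 1 then 2:
  1 Voicing Between Vowels: [vokime] → [vogime]
  2 Velar Palatalization: [vogime] → [vozime]
  result: [vozime]
Order 2 then 1:
  2 Velar Palatalization: [vokime] → [vosime]
  1 Voicing Between Vowels: no change — [vosime]
  result: [vosime]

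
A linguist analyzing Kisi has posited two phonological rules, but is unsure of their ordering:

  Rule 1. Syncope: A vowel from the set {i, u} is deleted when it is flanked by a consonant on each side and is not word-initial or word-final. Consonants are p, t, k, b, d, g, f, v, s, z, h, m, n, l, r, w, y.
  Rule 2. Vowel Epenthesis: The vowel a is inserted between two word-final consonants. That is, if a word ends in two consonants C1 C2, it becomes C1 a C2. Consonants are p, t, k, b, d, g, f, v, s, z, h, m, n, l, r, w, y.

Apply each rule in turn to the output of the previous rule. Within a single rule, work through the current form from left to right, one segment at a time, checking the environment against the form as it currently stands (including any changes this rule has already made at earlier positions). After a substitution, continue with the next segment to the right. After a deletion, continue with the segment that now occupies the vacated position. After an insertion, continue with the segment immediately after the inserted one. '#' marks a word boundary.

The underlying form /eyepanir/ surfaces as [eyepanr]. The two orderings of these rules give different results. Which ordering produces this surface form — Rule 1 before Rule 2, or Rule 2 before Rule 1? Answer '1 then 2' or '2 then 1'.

2 then 1

Order 1 then 2:
  1 Syncope: [eyepanir] → [eyepanr]
  2 Vowel Epenthesis: [eyepanr] → [eyepanar]
  result: [eyepanar]
Order 2 then 1:
  2 Vowel Epenthesis: no change — [eyepanir]
  1 Syncope: [eyepanir] → [eyepanr]
  result: [eyepanr]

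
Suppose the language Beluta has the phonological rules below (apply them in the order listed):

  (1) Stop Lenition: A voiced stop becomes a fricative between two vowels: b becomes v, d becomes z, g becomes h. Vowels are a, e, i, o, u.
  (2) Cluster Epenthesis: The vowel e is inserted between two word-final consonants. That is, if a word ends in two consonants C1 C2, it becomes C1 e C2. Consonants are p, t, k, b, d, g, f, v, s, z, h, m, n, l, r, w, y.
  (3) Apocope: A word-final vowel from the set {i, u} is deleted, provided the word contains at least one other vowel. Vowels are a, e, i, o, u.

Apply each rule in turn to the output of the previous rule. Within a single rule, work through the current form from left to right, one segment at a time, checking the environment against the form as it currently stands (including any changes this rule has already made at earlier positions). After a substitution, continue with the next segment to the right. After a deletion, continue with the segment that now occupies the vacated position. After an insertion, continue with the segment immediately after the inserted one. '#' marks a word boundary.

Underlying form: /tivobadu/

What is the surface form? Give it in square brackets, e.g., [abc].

(1) Stop Lenition: [tivobadu] → [tivovazu]
(2) Cluster Epenthesis: no change — [tivovazu]
(3) Apocope: [tivovazu] → [tivovaz]

[tivovaz]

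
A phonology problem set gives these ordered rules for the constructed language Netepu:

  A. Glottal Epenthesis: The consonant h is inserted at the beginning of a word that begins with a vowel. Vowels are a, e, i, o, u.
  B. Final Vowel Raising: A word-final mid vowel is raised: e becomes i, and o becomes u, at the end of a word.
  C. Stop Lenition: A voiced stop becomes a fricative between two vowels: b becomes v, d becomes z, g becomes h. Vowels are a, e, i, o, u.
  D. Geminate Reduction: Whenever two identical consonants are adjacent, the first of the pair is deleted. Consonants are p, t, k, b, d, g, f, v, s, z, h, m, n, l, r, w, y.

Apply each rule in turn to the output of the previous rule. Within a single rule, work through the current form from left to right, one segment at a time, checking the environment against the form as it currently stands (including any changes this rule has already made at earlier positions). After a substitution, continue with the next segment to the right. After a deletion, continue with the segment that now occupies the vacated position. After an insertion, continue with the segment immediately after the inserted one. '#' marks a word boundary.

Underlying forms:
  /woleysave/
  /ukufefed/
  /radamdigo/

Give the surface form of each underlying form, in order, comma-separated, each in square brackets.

[woleysavi], [hukufefed], [razamdihu]

/woleysave/:
  A Glottal Epenthesis: no change — [woleysave]
  B Final Vowel Raising: [woleysave] → [woleysavi]
  C Stop Lenition: no change — [woleysavi]
  D Geminate Reduction: no change — [woleysavi]
/ukufefed/:
  A Glottal Epenthesis: [ukufefed] → [hukufefed]
  B Final Vowel Raising: no change — [hukufefed]
  C Stop Lenition: no change — [hukufefed]
  D Geminate Reduction: no change — [hukufefed]
/radamdigo/:
  A Glottal Epenthesis: no change — [radamdigo]
  B Final Vowel Raising: [radamdigo] → [radamdigu]
  C Stop Lenition: [radamdigu] → [razamdihu]
  D Geminate Reduction: no change — [razamdihu]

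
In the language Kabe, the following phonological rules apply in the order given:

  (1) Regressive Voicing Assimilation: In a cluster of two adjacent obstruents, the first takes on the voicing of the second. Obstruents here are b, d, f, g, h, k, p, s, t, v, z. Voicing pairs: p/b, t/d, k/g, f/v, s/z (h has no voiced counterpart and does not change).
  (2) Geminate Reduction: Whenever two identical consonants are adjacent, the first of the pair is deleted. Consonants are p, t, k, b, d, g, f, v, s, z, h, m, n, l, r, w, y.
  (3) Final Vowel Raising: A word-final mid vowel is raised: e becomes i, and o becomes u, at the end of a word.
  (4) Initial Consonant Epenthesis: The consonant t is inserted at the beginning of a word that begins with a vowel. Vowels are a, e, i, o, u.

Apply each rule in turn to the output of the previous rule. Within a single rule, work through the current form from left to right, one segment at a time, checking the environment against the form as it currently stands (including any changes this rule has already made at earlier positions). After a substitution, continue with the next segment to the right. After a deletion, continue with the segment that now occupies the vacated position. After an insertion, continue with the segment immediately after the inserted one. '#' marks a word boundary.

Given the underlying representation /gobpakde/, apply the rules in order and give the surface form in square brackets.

[gopagdi]

(1) Regressive Voicing Assimilation: [gobpakde] → [goppagde]
(2) Geminate Reduction: [goppagde] → [gopagde]
(3) Final Vowel Raising: [gopagde] → [gopagdi]
(4) Initial Consonant Epenthesis: no change — [gopagdi]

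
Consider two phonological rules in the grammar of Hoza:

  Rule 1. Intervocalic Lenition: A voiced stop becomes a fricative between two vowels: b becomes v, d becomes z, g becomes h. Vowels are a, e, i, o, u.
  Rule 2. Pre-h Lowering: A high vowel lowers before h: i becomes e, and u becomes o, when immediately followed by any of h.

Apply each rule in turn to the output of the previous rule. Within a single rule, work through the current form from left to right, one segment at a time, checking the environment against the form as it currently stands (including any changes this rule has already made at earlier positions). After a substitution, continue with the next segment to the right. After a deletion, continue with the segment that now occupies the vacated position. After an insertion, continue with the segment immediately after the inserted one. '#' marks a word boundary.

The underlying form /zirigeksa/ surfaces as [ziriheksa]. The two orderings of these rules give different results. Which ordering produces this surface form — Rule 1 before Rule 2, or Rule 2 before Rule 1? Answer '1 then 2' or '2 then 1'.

2 then 1

Order 1 then 2:
  1 Intervocalic Lenition: [zirigeksa] → [ziriheksa]
  2 Pre-h Lowering: [ziriheksa] → [zireheksa]
  result: [zireheksa]
Order 2 then 1:
  2 Pre-h Lowering: no change — [zirigeksa]
  1 Intervocalic Lenition: [zirigeksa] → [ziriheksa]
  result: [ziriheksa]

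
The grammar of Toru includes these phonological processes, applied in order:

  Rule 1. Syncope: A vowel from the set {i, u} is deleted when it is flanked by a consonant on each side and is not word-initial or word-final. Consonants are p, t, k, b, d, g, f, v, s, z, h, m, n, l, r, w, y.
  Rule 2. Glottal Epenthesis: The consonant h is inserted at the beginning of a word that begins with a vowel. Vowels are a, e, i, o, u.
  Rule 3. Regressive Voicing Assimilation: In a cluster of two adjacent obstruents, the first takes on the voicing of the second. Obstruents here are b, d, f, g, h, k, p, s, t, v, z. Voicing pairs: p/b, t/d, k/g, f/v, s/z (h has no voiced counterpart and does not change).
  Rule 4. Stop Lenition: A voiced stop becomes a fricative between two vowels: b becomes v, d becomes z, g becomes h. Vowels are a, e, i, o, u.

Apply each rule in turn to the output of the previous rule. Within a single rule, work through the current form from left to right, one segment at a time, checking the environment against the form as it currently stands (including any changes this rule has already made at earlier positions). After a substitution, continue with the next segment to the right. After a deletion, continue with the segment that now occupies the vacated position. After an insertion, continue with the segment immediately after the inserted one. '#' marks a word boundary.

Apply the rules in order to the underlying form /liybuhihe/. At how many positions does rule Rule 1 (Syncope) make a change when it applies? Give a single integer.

3

Rule 1 Syncope: [liybuhihe] → [lybhhe]
Rule 2 Glottal Epenthesis: no change — [lybhhe]
Rule 3 Regressive Voicing Assimilation: [lybhhe] → [lyphhe]
Rule 4 Stop Lenition: no change — [lyphhe]
Rule Rule 1 changed 3 position(s).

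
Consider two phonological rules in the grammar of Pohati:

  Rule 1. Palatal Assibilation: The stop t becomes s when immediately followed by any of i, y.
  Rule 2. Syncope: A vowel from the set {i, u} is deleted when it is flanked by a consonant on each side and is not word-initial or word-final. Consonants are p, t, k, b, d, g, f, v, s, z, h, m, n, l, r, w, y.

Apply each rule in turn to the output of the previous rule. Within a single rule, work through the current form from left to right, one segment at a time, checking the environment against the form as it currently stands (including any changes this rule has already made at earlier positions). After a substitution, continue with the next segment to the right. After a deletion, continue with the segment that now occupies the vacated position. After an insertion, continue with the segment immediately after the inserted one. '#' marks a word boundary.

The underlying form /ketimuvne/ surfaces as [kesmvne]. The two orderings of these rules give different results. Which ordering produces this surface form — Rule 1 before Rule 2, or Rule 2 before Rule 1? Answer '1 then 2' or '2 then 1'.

1 then 2

Order 1 then 2:
  1 Palatal Assibilation: [ketimuvne] → [kesimuvne]
  2 Syncope: [kesimuvne] → [kesmvne]
  result: [kesmvne]
Order 2 then 1:
  2 Syncope: [ketimuvne] → [ketmvne]
  1 Palatal Assibilation: no change — [ketmvne]
  result: [ketmvne]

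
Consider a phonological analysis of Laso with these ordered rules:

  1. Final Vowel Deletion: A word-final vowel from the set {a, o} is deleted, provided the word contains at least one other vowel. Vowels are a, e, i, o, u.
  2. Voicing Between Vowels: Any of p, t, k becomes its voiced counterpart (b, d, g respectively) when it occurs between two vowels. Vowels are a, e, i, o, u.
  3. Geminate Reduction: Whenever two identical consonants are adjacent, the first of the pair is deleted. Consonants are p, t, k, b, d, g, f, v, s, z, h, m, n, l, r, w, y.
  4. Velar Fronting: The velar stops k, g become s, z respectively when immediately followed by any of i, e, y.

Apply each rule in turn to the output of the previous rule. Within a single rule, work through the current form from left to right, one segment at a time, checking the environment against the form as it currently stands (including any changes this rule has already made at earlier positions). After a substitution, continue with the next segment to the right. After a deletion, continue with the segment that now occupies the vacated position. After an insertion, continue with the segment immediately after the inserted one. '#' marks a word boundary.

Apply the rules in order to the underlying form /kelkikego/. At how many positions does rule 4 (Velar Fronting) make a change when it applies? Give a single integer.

3

1 Final Vowel Deletion: [kelkikego] → [kelkikeg]
2 Voicing Between Vowels: [kelkikeg] → [kelkigeg]
3 Geminate Reduction: no change — [kelkigeg]
4 Velar Fronting: [kelkigeg] → [selsizeg]
Rule 4 changed 3 position(s).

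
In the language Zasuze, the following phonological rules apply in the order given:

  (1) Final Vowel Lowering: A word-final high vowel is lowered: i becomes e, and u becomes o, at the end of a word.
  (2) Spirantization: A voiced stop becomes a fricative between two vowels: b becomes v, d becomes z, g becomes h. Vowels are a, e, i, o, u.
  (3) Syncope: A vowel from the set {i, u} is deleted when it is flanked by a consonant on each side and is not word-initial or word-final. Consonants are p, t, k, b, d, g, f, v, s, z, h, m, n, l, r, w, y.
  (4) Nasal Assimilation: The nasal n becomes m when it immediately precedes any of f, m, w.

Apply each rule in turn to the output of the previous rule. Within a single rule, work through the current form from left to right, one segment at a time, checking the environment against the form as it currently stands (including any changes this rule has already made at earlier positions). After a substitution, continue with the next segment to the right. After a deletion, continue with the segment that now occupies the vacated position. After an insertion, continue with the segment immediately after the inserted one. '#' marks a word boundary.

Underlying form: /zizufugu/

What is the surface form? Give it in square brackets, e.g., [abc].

(1) Final Vowel Lowering: [zizufugu] → [zizufugo]
(2) Spirantization: [zizufugo] → [zizufuho]
(3) Syncope: [zizufuho] → [zzfho]
(4) Nasal Assimilation: no change — [zzfho]

[zzfho]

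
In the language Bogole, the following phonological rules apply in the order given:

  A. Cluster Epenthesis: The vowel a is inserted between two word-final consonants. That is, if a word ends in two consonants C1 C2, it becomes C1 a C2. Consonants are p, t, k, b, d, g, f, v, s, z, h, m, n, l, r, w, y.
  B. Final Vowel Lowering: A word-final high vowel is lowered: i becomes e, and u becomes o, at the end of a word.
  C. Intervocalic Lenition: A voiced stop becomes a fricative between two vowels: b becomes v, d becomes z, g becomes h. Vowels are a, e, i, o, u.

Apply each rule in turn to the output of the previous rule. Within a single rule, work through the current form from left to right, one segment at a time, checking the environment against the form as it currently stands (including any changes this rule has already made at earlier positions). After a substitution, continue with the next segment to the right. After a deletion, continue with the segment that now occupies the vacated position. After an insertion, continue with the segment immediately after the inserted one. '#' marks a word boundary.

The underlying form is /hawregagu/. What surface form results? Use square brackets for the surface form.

[hawrehaho]

A Cluster Epenthesis: no change — [hawregagu]
B Final Vowel Lowering: [hawregagu] → [hawregago]
C Intervocalic Lenition: [hawregago] → [hawrehaho]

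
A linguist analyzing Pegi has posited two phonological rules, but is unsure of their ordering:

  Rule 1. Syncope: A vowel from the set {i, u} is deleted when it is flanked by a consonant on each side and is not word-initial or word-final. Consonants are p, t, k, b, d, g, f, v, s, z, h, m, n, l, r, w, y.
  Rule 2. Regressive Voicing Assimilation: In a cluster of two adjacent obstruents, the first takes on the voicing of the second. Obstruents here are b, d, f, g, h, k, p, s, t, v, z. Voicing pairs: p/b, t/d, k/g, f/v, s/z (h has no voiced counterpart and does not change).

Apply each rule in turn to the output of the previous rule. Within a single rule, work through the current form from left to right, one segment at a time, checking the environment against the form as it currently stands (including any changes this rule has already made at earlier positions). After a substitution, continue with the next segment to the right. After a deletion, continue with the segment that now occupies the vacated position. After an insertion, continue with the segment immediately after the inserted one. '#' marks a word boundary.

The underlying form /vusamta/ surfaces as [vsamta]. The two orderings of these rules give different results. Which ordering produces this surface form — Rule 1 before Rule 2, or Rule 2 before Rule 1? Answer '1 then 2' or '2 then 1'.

2 then 1

Order 1 then 2:
  1 Syncope: [vusamta] → [vsamta]
  2 Regressive Voicing Assimilation: [vsamta] → [fsamta]
  result: [fsamta]
Order 2 then 1:
  2 Regressive Voicing Assimilation: no change — [vusamta]
  1 Syncope: [vusamta] → [vsamta]
  result: [vsamta]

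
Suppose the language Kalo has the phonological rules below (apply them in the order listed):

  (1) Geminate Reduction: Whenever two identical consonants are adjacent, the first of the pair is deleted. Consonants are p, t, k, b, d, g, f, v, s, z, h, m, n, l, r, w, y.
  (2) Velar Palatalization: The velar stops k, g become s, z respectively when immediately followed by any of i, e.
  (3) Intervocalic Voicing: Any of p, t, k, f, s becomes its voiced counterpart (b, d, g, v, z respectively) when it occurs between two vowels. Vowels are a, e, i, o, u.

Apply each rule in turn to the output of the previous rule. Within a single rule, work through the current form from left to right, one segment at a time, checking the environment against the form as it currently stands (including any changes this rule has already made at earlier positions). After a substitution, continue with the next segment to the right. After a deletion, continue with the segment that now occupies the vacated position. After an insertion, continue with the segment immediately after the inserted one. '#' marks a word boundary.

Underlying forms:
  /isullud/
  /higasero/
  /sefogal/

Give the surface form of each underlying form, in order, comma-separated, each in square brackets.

[izulud], [higazero], [sevogal]

/isullud/:
  (1) Geminate Reduction: [isullud] → [isulud]
  (2) Velar Palatalization: no change — [isulud]
  (3) Intervocalic Voicing: [isulud] → [izulud]
/higasero/:
  (1) Geminate Reduction: no change — [higasero]
  (2) Velar Palatalization: no change — [higasero]
  (3) Intervocalic Voicing: [higasero] → [higazero]
/sefogal/:
  (1) Geminate Reduction: no change — [sefogal]
  (2) Velar Palatalization: no change — [sefogal]
  (3) Intervocalic Voicing: [sefogal] → [sevogal]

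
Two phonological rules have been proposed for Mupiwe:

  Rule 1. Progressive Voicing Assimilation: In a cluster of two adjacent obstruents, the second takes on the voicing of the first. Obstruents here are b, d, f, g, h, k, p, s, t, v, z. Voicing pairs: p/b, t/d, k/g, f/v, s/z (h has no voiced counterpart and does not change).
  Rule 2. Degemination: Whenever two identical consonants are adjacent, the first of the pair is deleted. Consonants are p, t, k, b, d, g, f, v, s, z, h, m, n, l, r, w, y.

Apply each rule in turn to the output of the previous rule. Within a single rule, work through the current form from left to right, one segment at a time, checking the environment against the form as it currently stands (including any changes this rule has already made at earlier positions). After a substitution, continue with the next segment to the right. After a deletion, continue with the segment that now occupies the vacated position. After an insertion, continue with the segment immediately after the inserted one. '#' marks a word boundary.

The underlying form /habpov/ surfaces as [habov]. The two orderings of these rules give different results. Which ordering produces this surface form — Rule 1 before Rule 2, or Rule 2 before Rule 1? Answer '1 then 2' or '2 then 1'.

Order 1 then 2:
  1 Progressive Voicing Assimilation: [habpov] → [habbov]
  2 Degemination: [habbov] → [habov]
  result: [habov]
Order 2 then 1:
  2 Degemination: no change — [habpov]
  1 Progressive Voicing Assimilation: [habpov] → [habbov]
  result: [habbov]

1 then 2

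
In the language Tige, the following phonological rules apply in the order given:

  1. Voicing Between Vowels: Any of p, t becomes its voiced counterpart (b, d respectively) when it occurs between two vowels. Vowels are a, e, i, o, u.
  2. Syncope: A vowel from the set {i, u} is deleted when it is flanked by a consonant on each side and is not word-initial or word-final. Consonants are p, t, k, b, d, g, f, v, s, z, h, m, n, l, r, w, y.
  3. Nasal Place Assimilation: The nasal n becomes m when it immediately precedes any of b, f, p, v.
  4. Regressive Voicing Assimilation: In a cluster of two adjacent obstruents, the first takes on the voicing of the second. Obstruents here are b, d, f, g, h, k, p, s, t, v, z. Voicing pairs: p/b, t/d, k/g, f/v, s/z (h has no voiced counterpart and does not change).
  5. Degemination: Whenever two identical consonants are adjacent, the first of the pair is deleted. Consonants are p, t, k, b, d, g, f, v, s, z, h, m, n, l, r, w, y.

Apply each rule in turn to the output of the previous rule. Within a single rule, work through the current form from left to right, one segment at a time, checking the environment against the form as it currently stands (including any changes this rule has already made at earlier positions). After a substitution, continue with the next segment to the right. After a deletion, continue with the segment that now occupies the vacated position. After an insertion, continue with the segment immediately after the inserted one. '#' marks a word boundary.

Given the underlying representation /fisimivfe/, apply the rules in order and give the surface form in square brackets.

[fsmfe]

1 Voicing Between Vowels: no change — [fisimivfe]
2 Syncope: [fisimivfe] → [fsmvfe]
3 Nasal Place Assimilation: no change — [fsmvfe]
4 Regressive Voicing Assimilation: [fsmvfe] → [fsmffe]
5 Degemination: [fsmffe] → [fsmfe]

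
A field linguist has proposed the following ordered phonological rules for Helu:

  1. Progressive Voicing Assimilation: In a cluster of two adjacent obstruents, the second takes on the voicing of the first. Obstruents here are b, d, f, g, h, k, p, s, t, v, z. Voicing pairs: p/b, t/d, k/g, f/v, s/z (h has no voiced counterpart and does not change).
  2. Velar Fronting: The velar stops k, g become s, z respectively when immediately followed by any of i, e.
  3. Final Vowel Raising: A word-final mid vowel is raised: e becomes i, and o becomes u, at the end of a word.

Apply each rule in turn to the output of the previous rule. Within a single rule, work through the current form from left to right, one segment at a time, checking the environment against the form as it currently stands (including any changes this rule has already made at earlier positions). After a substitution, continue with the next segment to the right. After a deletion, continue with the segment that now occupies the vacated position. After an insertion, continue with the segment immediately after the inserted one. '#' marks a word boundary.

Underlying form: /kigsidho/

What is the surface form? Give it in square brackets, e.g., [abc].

1 Progressive Voicing Assimilation: [kigsidho] → [kigzidho]
2 Velar Fronting: [kigzidho] → [sigzidho]
3 Final Vowel Raising: [sigzidho] → [sigzidhu]

[sigzidhu]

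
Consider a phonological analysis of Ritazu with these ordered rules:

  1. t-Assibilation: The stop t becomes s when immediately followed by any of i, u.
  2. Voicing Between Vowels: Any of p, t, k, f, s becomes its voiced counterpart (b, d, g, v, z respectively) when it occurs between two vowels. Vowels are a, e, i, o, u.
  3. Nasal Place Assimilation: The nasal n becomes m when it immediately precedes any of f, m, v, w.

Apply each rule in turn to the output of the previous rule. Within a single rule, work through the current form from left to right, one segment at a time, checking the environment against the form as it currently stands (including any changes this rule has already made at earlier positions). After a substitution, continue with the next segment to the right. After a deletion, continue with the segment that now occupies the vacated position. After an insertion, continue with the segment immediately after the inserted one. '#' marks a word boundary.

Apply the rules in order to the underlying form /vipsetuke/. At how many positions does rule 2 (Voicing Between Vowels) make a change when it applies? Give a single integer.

2

1 t-Assibilation: [vipsetuke] → [vipsesuke]
2 Voicing Between Vowels: [vipsesuke] → [vipsezuge]
3 Nasal Place Assimilation: no change — [vipsezuge]
Rule 2 changed 2 position(s).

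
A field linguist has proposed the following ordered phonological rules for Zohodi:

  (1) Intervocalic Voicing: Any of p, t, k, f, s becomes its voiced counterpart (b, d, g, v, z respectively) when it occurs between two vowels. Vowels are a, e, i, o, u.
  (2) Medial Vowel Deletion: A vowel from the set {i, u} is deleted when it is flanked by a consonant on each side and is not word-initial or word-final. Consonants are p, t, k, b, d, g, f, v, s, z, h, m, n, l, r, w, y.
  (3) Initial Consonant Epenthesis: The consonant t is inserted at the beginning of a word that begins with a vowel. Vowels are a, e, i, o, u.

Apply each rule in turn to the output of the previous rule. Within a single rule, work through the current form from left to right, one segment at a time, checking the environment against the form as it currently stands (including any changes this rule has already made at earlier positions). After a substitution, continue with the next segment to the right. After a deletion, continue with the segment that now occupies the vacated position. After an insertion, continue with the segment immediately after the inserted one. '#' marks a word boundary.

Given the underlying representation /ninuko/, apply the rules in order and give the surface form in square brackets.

[nngo]

(1) Intervocalic Voicing: [ninuko] → [ninugo]
(2) Medial Vowel Deletion: [ninugo] → [nngo]
(3) Initial Consonant Epenthesis: no change — [nngo]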